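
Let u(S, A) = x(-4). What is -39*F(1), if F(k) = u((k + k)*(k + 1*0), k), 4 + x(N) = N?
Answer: 312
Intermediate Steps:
x(N) = -4 + N
u(S, A) = -8 (u(S, A) = -4 - 4 = -8)
F(k) = -8
-39*F(1) = -39*(-8) = 312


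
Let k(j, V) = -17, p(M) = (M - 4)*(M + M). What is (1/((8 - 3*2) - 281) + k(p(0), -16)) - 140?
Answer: -43804/279 ≈ -157.00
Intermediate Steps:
p(M) = 2*M*(-4 + M) (p(M) = (-4 + M)*(2*M) = 2*M*(-4 + M))
(1/((8 - 3*2) - 281) + k(p(0), -16)) - 140 = (1/((8 - 3*2) - 281) - 17) - 140 = (1/((8 - 6) - 281) - 17) - 140 = (1/(2 - 281) - 17) - 140 = (1/(-279) - 17) - 140 = (-1/279 - 17) - 140 = -4744/279 - 140 = -43804/279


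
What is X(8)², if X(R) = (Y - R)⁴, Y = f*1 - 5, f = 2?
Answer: 214358881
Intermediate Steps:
Y = -3 (Y = 2*1 - 5 = 2 - 5 = -3)
X(R) = (-3 - R)⁴
X(8)² = ((3 + 8)⁴)² = (11⁴)² = 14641² = 214358881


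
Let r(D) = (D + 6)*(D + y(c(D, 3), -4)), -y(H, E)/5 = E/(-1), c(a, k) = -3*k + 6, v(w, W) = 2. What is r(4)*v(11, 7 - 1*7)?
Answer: -320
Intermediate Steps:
c(a, k) = 6 - 3*k
y(H, E) = 5*E (y(H, E) = -5*E/(-1) = -5*E*(-1) = -(-5)*E = 5*E)
r(D) = (-20 + D)*(6 + D) (r(D) = (D + 6)*(D + 5*(-4)) = (6 + D)*(D - 20) = (6 + D)*(-20 + D) = (-20 + D)*(6 + D))
r(4)*v(11, 7 - 1*7) = (-120 + 4**2 - 14*4)*2 = (-120 + 16 - 56)*2 = -160*2 = -320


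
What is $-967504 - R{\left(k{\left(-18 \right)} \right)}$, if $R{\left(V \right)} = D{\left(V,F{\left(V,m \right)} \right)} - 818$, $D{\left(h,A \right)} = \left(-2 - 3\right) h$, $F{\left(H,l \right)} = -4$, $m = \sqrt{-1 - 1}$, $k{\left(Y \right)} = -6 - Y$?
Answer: $-966626$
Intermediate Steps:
$m = i \sqrt{2}$ ($m = \sqrt{-2} = i \sqrt{2} \approx 1.4142 i$)
$D{\left(h,A \right)} = - 5 h$
$R{\left(V \right)} = -818 - 5 V$ ($R{\left(V \right)} = - 5 V - 818 = -818 - 5 V$)
$-967504 - R{\left(k{\left(-18 \right)} \right)} = -967504 - \left(-818 - 5 \left(-6 - -18\right)\right) = -967504 - \left(-818 - 5 \left(-6 + 18\right)\right) = -967504 - \left(-818 - 60\right) = -967504 - -878 = -967504 + 878 = -966626$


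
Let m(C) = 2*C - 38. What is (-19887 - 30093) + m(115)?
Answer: -49788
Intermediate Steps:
m(C) = -38 + 2*C
(-19887 - 30093) + m(115) = (-19887 - 30093) + (-38 + 2*115) = -49980 + (-38 + 230) = -49980 + 192 = -49788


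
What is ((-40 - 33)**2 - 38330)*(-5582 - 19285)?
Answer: 820635867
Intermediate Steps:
((-40 - 33)**2 - 38330)*(-5582 - 19285) = ((-73)**2 - 38330)*(-24867) = (5329 - 38330)*(-24867) = -33001*(-24867) = 820635867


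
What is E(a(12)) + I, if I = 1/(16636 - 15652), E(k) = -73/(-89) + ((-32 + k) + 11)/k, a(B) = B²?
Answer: 97817/58384 ≈ 1.6754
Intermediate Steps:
E(k) = 73/89 + (-21 + k)/k (E(k) = -73*(-1/89) + (-21 + k)/k = 73/89 + (-21 + k)/k)
I = 1/984 ≈ 0.0010163
E(a(12)) + I = (162/89 - 21/(12²)) + 1/984 = (162/89 - 21/144) + 1/984 = (162/89 - 21*1/144) + 1/984 = (162/89 - 7/48) + 1/984 = 7153/4272 + 1/984 = 97817/58384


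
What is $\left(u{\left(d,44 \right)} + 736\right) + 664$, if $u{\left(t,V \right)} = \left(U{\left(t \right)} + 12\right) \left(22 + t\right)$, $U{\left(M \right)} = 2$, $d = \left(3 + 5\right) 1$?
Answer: $1820$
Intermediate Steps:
$d = 8$ ($d = 8 \cdot 1 = 8$)
$u{\left(t,V \right)} = 308 + 14 t$ ($u{\left(t,V \right)} = \left(2 + 12\right) \left(22 + t\right) = 14 \left(22 + t\right) = 308 + 14 t$)
$\left(u{\left(d,44 \right)} + 736\right) + 664 = \left(\left(308 + 14 \cdot 8\right) + 736\right) + 664 = \left(\left(308 + 112\right) + 736\right) + 664 = \left(420 + 736\right) + 664 = 1156 + 664 = 1820$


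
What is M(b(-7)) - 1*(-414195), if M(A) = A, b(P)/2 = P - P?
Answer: 414195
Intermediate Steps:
b(P) = 0 (b(P) = 2*(P - P) = 2*0 = 0)
M(b(-7)) - 1*(-414195) = 0 - 1*(-414195) = 0 + 414195 = 414195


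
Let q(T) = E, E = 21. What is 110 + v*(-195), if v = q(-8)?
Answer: -3985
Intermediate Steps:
q(T) = 21
v = 21
110 + v*(-195) = 110 + 21*(-195) = 110 - 4095 = -3985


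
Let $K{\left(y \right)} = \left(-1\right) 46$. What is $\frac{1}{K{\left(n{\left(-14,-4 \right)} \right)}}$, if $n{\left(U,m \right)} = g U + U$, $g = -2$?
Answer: $- \frac{1}{46} \approx -0.021739$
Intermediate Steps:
$n{\left(U,m \right)} = - U$ ($n{\left(U,m \right)} = - 2 U + U = - U$)
$K{\left(y \right)} = -46$
$\frac{1}{K{\left(n{\left(-14,-4 \right)} \right)}} = \frac{1}{-46} = - \frac{1}{46}$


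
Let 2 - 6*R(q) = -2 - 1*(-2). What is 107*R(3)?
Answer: 107/3 ≈ 35.667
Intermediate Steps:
R(q) = ⅓ (R(q) = ⅓ - (-2 - 1*(-2))/6 = ⅓ - (-2 + 2)/6 = ⅓ - ⅙*0 = ⅓ + 0 = ⅓)
107*R(3) = 107*(⅓) = 107/3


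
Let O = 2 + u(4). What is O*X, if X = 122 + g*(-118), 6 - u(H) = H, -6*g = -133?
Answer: -29924/3 ≈ -9974.7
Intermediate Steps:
g = 133/6 (g = -⅙*(-133) = 133/6 ≈ 22.167)
u(H) = 6 - H
X = -7481/3 (X = 122 + (133/6)*(-118) = 122 - 7847/3 = -7481/3 ≈ -2493.7)
O = 4 (O = 2 + (6 - 1*4) = 2 + (6 - 4) = 2 + 2 = 4)
O*X = 4*(-7481/3) = -29924/3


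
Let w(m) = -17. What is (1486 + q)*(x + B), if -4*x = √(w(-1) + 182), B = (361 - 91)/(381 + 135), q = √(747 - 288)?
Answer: (90 - 43*√165)*(1486 + 3*√51)/172 ≈ -4052.0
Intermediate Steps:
q = 3*√51 (q = √459 = 3*√51 ≈ 21.424)
B = 45/86 (B = 270/516 = 270*(1/516) = 45/86 ≈ 0.52326)
x = -√165/4 (x = -√(-17 + 182)/4 = -√165/4 ≈ -3.2113)
(1486 + q)*(x + B) = (1486 + 3*√51)*(-√165/4 + 45/86) = (1486 + 3*√51)*(45/86 - √165/4)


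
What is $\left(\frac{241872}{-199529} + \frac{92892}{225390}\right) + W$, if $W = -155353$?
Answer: $- \frac{105856764301737}{681391535} \approx -1.5535 \cdot 10^{5}$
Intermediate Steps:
$\left(\frac{241872}{-199529} + \frac{92892}{225390}\right) + W = \left(\frac{241872}{-199529} + \frac{92892}{225390}\right) - 155353 = \left(241872 \left(- \frac{1}{199529}\right) + 92892 \cdot \frac{1}{225390}\right) - 155353 = \left(- \frac{241872}{199529} + \frac{15482}{37565}\right) - 155353 = - \frac{545164882}{681391535} - 155353 = - \frac{105856764301737}{681391535}$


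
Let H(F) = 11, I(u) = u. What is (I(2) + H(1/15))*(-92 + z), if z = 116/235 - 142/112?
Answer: -15871817/13160 ≈ -1206.1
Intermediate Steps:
z = -10189/13160 (z = 116*(1/235) - 142*1/112 = 116/235 - 71/56 = -10189/13160 ≈ -0.77424)
(I(2) + H(1/15))*(-92 + z) = (2 + 11)*(-92 - 10189/13160) = 13*(-1220909/13160) = -15871817/13160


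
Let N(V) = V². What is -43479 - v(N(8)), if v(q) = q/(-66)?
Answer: -1434775/33 ≈ -43478.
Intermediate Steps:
v(q) = -q/66 (v(q) = q*(-1/66) = -q/66)
-43479 - v(N(8)) = -43479 - (-1)*8²/66 = -43479 - (-1)*64/66 = -43479 - 1*(-32/33) = -43479 + 32/33 = -1434775/33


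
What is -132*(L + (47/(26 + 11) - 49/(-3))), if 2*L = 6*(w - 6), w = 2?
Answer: -27368/37 ≈ -739.68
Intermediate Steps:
L = -12 (L = (6*(2 - 6))/2 = (6*(-4))/2 = (1/2)*(-24) = -12)
-132*(L + (47/(26 + 11) - 49/(-3))) = -132*(-12 + (47/(26 + 11) - 49/(-3))) = -132*(-12 + (47/37 - 49*(-1/3))) = -132*(-12 + (47*(1/37) + 49/3)) = -132*(-12 + (47/37 + 49/3)) = -132*(-12 + 1954/111) = -132*622/111 = -27368/37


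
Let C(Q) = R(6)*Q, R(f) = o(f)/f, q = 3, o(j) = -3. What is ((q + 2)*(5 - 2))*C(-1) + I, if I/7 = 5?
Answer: 85/2 ≈ 42.500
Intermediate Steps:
I = 35 (I = 7*5 = 35)
R(f) = -3/f
C(Q) = -Q/2 (C(Q) = (-3/6)*Q = (-3*1/6)*Q = -Q/2)
((q + 2)*(5 - 2))*C(-1) + I = ((3 + 2)*(5 - 2))*(-1/2*(-1)) + 35 = (5*3)*(1/2) + 35 = 15*(1/2) + 35 = 15/2 + 35 = 85/2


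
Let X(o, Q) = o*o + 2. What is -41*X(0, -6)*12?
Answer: -984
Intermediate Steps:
X(o, Q) = 2 + o² (X(o, Q) = o² + 2 = 2 + o²)
-41*X(0, -6)*12 = -41*(2 + 0²)*12 = -41*(2 + 0)*12 = -41*2*12 = -82*12 = -984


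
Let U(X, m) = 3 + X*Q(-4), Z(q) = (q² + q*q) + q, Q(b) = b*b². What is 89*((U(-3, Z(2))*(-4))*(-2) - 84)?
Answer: 131364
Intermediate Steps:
Q(b) = b³
Z(q) = q + 2*q² (Z(q) = (q² + q²) + q = 2*q² + q = q + 2*q²)
U(X, m) = 3 - 64*X (U(X, m) = 3 + X*(-4)³ = 3 + X*(-64) = 3 - 64*X)
89*((U(-3, Z(2))*(-4))*(-2) - 84) = 89*(((3 - 64*(-3))*(-4))*(-2) - 84) = 89*(((3 + 192)*(-4))*(-2) - 84) = 89*((195*(-4))*(-2) - 84) = 89*(-780*(-2) - 84) = 89*(1560 - 84) = 89*1476 = 131364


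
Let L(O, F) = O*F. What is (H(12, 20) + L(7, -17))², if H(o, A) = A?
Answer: 9801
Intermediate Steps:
L(O, F) = F*O
(H(12, 20) + L(7, -17))² = (20 - 17*7)² = (20 - 119)² = (-99)² = 9801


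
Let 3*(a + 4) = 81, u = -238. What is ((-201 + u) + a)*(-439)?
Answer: 182624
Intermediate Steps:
a = 23 (a = -4 + (⅓)*81 = -4 + 27 = 23)
((-201 + u) + a)*(-439) = ((-201 - 238) + 23)*(-439) = (-439 + 23)*(-439) = -416*(-439) = 182624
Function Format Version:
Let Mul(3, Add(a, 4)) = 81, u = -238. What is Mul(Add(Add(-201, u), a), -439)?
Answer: 182624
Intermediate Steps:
a = 23 (a = Add(-4, Mul(Rational(1, 3), 81)) = Add(-4, 27) = 23)
Mul(Add(Add(-201, u), a), -439) = Mul(Add(Add(-201, -238), 23), -439) = Mul(Add(-439, 23), -439) = Mul(-416, -439) = 182624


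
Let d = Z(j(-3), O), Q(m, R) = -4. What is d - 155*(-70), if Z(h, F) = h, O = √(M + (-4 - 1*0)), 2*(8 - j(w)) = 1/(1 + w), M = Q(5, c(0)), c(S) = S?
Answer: 43433/4 ≈ 10858.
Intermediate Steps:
M = -4
j(w) = 8 - 1/(2*(1 + w))
O = 2*I*√2 (O = √(-4 + (-4 - 1*0)) = √(-4 + (-4 + 0)) = √(-4 - 4) = √(-8) = 2*I*√2 ≈ 2.8284*I)
d = 33/4 (d = (15 + 16*(-3))/(2*(1 - 3)) = (½)*(15 - 48)/(-2) = (½)*(-½)*(-33) = 33/4 ≈ 8.2500)
d - 155*(-70) = 33/4 - 155*(-70) = 33/4 + 10850 = 43433/4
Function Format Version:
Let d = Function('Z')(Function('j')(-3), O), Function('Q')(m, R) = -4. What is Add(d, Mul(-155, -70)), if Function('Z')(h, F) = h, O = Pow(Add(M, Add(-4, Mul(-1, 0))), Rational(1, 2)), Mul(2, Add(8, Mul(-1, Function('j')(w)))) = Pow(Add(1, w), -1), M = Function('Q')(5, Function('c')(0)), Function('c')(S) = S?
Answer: Rational(43433, 4) ≈ 10858.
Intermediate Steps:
M = -4
Function('j')(w) = Add(8, Mul(Rational(-1, 2), Pow(Add(1, w), -1)))
O = Mul(2, I, Pow(2, Rational(1, 2))) (O = Pow(Add(-4, Add(-4, Mul(-1, 0))), Rational(1, 2)) = Pow(Add(-4, Add(-4, 0)), Rational(1, 2)) = Pow(Add(-4, -4), Rational(1, 2)) = Pow(-8, Rational(1, 2)) = Mul(2, I, Pow(2, Rational(1, 2))) ≈ Mul(2.8284, I))
d = Rational(33, 4) (d = Mul(Rational(1, 2), Pow(Add(1, -3), -1), Add(15, Mul(16, -3))) = Mul(Rational(1, 2), Pow(-2, -1), Add(15, -48)) = Mul(Rational(1, 2), Rational(-1, 2), -33) = Rational(33, 4) ≈ 8.2500)
Add(d, Mul(-155, -70)) = Add(Rational(33, 4), Mul(-155, -70)) = Add(Rational(33, 4), 10850) = Rational(43433, 4)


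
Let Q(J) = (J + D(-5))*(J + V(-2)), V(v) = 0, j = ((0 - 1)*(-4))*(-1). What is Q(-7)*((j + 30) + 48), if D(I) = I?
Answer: 6216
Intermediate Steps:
j = -4 (j = -1*(-4)*(-1) = 4*(-1) = -4)
Q(J) = J*(-5 + J) (Q(J) = (J - 5)*(J + 0) = (-5 + J)*J = J*(-5 + J))
Q(-7)*((j + 30) + 48) = (-7*(-5 - 7))*((-4 + 30) + 48) = (-7*(-12))*(26 + 48) = 84*74 = 6216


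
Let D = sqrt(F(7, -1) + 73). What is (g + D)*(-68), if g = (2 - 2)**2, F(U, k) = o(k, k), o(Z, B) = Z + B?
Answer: -68*sqrt(71) ≈ -572.98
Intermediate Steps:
o(Z, B) = B + Z
F(U, k) = 2*k (F(U, k) = k + k = 2*k)
D = sqrt(71) (D = sqrt(2*(-1) + 73) = sqrt(-2 + 73) = sqrt(71) ≈ 8.4261)
g = 0 (g = 0**2 = 0)
(g + D)*(-68) = (0 + sqrt(71))*(-68) = sqrt(71)*(-68) = -68*sqrt(71)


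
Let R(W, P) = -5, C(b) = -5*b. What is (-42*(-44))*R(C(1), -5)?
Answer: -9240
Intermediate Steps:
(-42*(-44))*R(C(1), -5) = -42*(-44)*(-5) = 1848*(-5) = -9240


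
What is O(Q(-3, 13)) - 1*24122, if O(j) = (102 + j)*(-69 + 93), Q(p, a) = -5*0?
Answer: -21674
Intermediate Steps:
Q(p, a) = 0
O(j) = 2448 + 24*j (O(j) = (102 + j)*24 = 2448 + 24*j)
O(Q(-3, 13)) - 1*24122 = (2448 + 24*0) - 1*24122 = (2448 + 0) - 24122 = 2448 - 24122 = -21674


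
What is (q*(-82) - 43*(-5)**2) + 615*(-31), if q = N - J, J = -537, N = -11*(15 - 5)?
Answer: -55154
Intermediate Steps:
N = -110 (N = -11*10 = -110)
q = 427 (q = -110 - 1*(-537) = -110 + 537 = 427)
(q*(-82) - 43*(-5)**2) + 615*(-31) = (427*(-82) - 43*(-5)**2) + 615*(-31) = (-35014 - 43*25) - 19065 = (-35014 - 1075) - 19065 = -36089 - 19065 = -55154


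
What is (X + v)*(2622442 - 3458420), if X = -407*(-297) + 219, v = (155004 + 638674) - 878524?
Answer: -30305874456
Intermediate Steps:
v = -84846 (v = 793678 - 878524 = -84846)
X = 121098 (X = 120879 + 219 = 121098)
(X + v)*(2622442 - 3458420) = (121098 - 84846)*(2622442 - 3458420) = 36252*(-835978) = -30305874456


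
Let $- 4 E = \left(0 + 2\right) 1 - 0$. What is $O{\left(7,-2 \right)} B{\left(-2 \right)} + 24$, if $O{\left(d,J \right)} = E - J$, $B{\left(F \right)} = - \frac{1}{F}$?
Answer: $\frac{99}{4} \approx 24.75$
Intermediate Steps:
$E = - \frac{1}{2}$ ($E = - \frac{\left(0 + 2\right) 1 - 0}{4} = - \frac{2 \cdot 1 + 0}{4} = - \frac{2 + 0}{4} = \left(- \frac{1}{4}\right) 2 = - \frac{1}{2} \approx -0.5$)
$O{\left(d,J \right)} = - \frac{1}{2} - J$
$O{\left(7,-2 \right)} B{\left(-2 \right)} + 24 = \left(- \frac{1}{2} - -2\right) \left(- \frac{1}{-2}\right) + 24 = \left(- \frac{1}{2} + 2\right) \left(\left(-1\right) \left(- \frac{1}{2}\right)\right) + 24 = \frac{3}{2} \cdot \frac{1}{2} + 24 = \frac{3}{4} + 24 = \frac{99}{4}$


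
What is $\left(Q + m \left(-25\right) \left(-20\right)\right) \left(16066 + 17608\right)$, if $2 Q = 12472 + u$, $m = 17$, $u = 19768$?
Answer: $829053880$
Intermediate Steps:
$Q = 16120$ ($Q = \frac{12472 + 19768}{2} = \frac{1}{2} \cdot 32240 = 16120$)
$\left(Q + m \left(-25\right) \left(-20\right)\right) \left(16066 + 17608\right) = \left(16120 + 17 \left(-25\right) \left(-20\right)\right) \left(16066 + 17608\right) = \left(16120 - -8500\right) 33674 = \left(16120 + 8500\right) 33674 = 24620 \cdot 33674 = 829053880$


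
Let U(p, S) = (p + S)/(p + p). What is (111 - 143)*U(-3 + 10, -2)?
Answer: -80/7 ≈ -11.429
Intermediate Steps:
U(p, S) = (S + p)/(2*p) (U(p, S) = (S + p)/((2*p)) = (S + p)*(1/(2*p)) = (S + p)/(2*p))
(111 - 143)*U(-3 + 10, -2) = (111 - 143)*((-2 + (-3 + 10))/(2*(-3 + 10))) = -16*(-2 + 7)/7 = -16*5/7 = -32*5/14 = -80/7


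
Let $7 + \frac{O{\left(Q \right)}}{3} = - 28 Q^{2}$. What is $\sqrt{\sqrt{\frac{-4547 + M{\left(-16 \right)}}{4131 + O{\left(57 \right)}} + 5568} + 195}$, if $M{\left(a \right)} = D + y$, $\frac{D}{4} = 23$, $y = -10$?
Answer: $\frac{\sqrt{14090049799020 + 268806 \sqrt{402326314480038}}}{268806} \approx 16.42$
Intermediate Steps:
$D = 92$ ($D = 4 \cdot 23 = 92$)
$O{\left(Q \right)} = -21 - 84 Q^{2}$ ($O{\left(Q \right)} = -21 + 3 \left(- 28 Q^{2}\right) = -21 - 84 Q^{2}$)
$M{\left(a \right)} = 82$ ($M{\left(a \right)} = 92 - 10 = 82$)
$\sqrt{\sqrt{\frac{-4547 + M{\left(-16 \right)}}{4131 + O{\left(57 \right)}} + 5568} + 195} = \sqrt{\sqrt{\frac{-4547 + 82}{4131 - \left(21 + 84 \cdot 57^{2}\right)} + 5568} + 195} = \sqrt{\sqrt{- \frac{4465}{4131 - 272937} + 5568} + 195} = \sqrt{\sqrt{- \frac{4465}{-268806} + 5568} + 195} = \sqrt{\sqrt{\left(-4465\right) \left(- \frac{1}{268806}\right) + 5568} + 195} = \sqrt{\sqrt{\frac{4465}{268806} + 5568} + 195} = \sqrt{\sqrt{\frac{1496716273}{268806}} + 195} = \sqrt{\frac{\sqrt{402326314480038}}{268806} + 195} = \sqrt{195 + \frac{\sqrt{402326314480038}}{268806}}$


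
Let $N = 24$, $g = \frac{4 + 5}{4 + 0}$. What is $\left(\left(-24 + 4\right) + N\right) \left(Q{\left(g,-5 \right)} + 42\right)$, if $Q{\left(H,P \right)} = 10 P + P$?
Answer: $-52$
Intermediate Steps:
$g = \frac{9}{4} \approx 2.25$
$Q{\left(H,P \right)} = 11 P$
$\left(\left(-24 + 4\right) + N\right) \left(Q{\left(g,-5 \right)} + 42\right) = \left(\left(-24 + 4\right) + 24\right) \left(11 \left(-5\right) + 42\right) = \left(-20 + 24\right) \left(-55 + 42\right) = 4 \left(-13\right) = -52$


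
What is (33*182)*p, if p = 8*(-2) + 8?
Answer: -48048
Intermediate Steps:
p = -8 (p = -16 + 8 = -8)
(33*182)*p = (33*182)*(-8) = 6006*(-8) = -48048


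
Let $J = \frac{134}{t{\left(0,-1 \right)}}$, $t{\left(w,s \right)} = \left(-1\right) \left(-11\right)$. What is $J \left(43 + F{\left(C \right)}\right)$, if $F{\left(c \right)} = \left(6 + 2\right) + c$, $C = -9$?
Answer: $\frac{5628}{11} \approx 511.64$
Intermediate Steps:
$t{\left(w,s \right)} = 11$
$F{\left(c \right)} = 8 + c$
$J = \frac{134}{11} \approx 12.182$
$J \left(43 + F{\left(C \right)}\right) = \frac{134 \left(43 + \left(8 - 9\right)\right)}{11} = \frac{134 \left(43 - 1\right)}{11} = \frac{134}{11} \cdot 42 = \frac{5628}{11}$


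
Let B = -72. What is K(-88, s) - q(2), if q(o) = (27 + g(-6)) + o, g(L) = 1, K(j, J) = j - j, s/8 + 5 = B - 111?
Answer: -30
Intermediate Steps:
s = -1504 (s = -40 + 8*(-72 - 111) = -40 + 8*(-183) = -40 - 1464 = -1504)
K(j, J) = 0
q(o) = 28 + o (q(o) = (27 + 1) + o = 28 + o)
K(-88, s) - q(2) = 0 - (28 + 2) = 0 - 1*30 = 0 - 30 = -30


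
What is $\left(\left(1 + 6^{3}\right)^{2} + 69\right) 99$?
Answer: $4668642$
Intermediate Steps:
$\left(\left(1 + 6^{3}\right)^{2} + 69\right) 99 = \left(\left(1 + 216\right)^{2} + 69\right) 99 = \left(217^{2} + 69\right) 99 = \left(47089 + 69\right) 99 = 47158 \cdot 99 = 4668642$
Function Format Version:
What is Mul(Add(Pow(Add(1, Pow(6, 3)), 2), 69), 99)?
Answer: 4668642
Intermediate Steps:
Mul(Add(Pow(Add(1, Pow(6, 3)), 2), 69), 99) = Mul(Add(Pow(Add(1, 216), 2), 69), 99) = Mul(Add(Pow(217, 2), 69), 99) = Mul(Add(47089, 69), 99) = Mul(47158, 99) = 4668642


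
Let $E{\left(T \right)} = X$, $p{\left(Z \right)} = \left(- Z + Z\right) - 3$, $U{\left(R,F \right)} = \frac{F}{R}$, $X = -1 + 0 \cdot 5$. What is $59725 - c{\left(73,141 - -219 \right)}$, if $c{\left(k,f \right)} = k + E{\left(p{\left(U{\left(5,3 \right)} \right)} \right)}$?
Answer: $59653$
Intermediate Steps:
$X = -1$ ($X = -1 + 0 = -1$)
$p{\left(Z \right)} = -3$ ($p{\left(Z \right)} = 0 - 3 = -3$)
$E{\left(T \right)} = -1$
$c{\left(k,f \right)} = -1 + k$ ($c{\left(k,f \right)} = k - 1 = -1 + k$)
$59725 - c{\left(73,141 - -219 \right)} = 59725 - \left(-1 + 73\right) = 59725 - 72 = 59653$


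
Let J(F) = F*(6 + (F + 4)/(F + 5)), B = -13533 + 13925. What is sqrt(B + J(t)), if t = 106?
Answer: 2*sqrt(3490062)/111 ≈ 33.661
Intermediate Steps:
B = 392
J(F) = F*(6 + (4 + F)/(5 + F))
sqrt(B + J(t)) = sqrt(392 + 106*(34 + 7*106)/(5 + 106)) = sqrt(392 + 106*(34 + 742)/111) = sqrt(392 + 106*(1/111)*776) = sqrt(392 + 82256/111) = sqrt(125768/111) = 2*sqrt(3490062)/111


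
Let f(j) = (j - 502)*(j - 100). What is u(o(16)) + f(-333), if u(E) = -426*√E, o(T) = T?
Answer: 359851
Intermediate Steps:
f(j) = (-502 + j)*(-100 + j)
u(o(16)) + f(-333) = -426*√16 + (50200 + (-333)² - 602*(-333)) = -426*4 + (50200 + 110889 + 200466) = -1704 + 361555 = 359851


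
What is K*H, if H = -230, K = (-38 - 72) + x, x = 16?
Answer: 21620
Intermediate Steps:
K = -94 (K = (-38 - 72) + 16 = -110 + 16 = -94)
K*H = -94*(-230) = 21620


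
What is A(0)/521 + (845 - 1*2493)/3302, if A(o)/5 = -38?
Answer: -742994/860171 ≈ -0.86377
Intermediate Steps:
A(o) = -190 (A(o) = 5*(-38) = -190)
A(0)/521 + (845 - 1*2493)/3302 = -190/521 + (845 - 1*2493)/3302 = -190*1/521 + (845 - 2493)*(1/3302) = -190/521 - 1648*1/3302 = -190/521 - 824/1651 = -742994/860171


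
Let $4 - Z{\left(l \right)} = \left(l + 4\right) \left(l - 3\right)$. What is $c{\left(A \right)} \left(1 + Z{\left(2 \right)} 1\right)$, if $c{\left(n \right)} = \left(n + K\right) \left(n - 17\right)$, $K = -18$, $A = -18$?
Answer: $13860$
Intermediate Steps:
$Z{\left(l \right)} = 4 - \left(-3 + l\right) \left(4 + l\right)$ ($Z{\left(l \right)} = 4 - \left(l + 4\right) \left(l - 3\right) = 4 - \left(4 + l\right) \left(-3 + l\right) = 4 - \left(-3 + l\right) \left(4 + l\right)$)
$c{\left(n \right)} = \left(-18 + n\right) \left(-17 + n\right)$ ($c{\left(n \right)} = \left(n - 18\right) \left(n - 17\right) = \left(-18 + n\right) \left(-17 + n\right)$)
$c{\left(A \right)} \left(1 + Z{\left(2 \right)} 1\right) = \left(306 + \left(-18\right)^{2} - -630\right) \left(1 + \left(16 - 2 - 2^{2}\right) 1\right) = \left(306 + 324 + 630\right) \left(1 + \left(16 - 2 - 4\right) 1\right) = 1260 \left(1 + \left(16 - 2 - 4\right) 1\right) = 1260 \left(1 + 10 \cdot 1\right) = 1260 \left(1 + 10\right) = 1260 \cdot 11 = 13860$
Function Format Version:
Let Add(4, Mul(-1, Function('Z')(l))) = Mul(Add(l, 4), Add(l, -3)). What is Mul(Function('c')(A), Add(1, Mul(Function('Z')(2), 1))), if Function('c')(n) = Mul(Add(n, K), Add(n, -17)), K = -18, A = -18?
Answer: 13860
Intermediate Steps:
Function('Z')(l) = Add(4, Mul(-1, Add(-3, l), Add(4, l))) (Function('Z')(l) = Add(4, Mul(-1, Mul(Add(l, 4), Add(l, -3)))) = Add(4, Mul(-1, Mul(Add(4, l), Add(-3, l)))) = Add(4, Mul(-1, Mul(Add(-3, l), Add(4, l)))) = Add(4, Mul(-1, Add(-3, l), Add(4, l))))
Function('c')(n) = Mul(Add(-18, n), Add(-17, n)) (Function('c')(n) = Mul(Add(n, -18), Add(n, -17)) = Mul(Add(-18, n), Add(-17, n)))
Mul(Function('c')(A), Add(1, Mul(Function('Z')(2), 1))) = Mul(Add(306, Pow(-18, 2), Mul(-35, -18)), Add(1, Mul(Add(16, Mul(-1, 2), Mul(-1, Pow(2, 2))), 1))) = Mul(Add(306, 324, 630), Add(1, Mul(Add(16, -2, Mul(-1, 4)), 1))) = Mul(1260, Add(1, Mul(Add(16, -2, -4), 1))) = Mul(1260, Add(1, Mul(10, 1))) = Mul(1260, Add(1, 10)) = Mul(1260, 11) = 13860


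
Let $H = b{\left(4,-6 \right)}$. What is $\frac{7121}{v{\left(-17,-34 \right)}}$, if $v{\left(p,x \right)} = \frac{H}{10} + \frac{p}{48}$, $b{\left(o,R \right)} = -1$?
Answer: $- \frac{1709040}{109} \approx -15679.0$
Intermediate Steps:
$H = -1$
$v{\left(p,x \right)} = - \frac{1}{10} + \frac{p}{48}$
$\frac{7121}{v{\left(-17,-34 \right)}} = \frac{7121}{- \frac{1}{10} + \frac{1}{48} \left(-17\right)} = \frac{7121}{- \frac{1}{10} - \frac{17}{48}} = \frac{7121}{- \frac{109}{240}} = 7121 \left(- \frac{240}{109}\right) = - \frac{1709040}{109}$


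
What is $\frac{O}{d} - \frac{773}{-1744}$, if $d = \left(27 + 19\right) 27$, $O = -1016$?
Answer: $- \frac{405919}{1083024} \approx -0.3748$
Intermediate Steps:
$d = 1242$ ($d = 46 \cdot 27 = 1242$)
$\frac{O}{d} - \frac{773}{-1744} = - \frac{1016}{1242} - \frac{773}{-1744} = \left(-1016\right) \frac{1}{1242} - - \frac{773}{1744} = - \frac{508}{621} + \frac{773}{1744} = - \frac{405919}{1083024}$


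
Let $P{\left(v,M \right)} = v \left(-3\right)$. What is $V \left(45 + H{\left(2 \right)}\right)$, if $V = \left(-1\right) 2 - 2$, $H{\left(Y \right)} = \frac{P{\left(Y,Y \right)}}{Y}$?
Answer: $-168$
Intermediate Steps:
$P{\left(v,M \right)} = - 3 v$
$H{\left(Y \right)} = -3$ ($H{\left(Y \right)} = \frac{\left(-3\right) Y}{Y} = -3$)
$V = -4$ ($V = -2 - 2 = -4$)
$V \left(45 + H{\left(2 \right)}\right) = - 4 \left(45 - 3\right) = \left(-4\right) 42 = -168$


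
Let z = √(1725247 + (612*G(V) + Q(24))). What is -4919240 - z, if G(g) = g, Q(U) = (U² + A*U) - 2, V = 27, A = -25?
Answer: -4919240 - √1741745 ≈ -4.9206e+6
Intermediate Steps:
Q(U) = -2 + U² - 25*U (Q(U) = (U² - 25*U) - 2 = -2 + U² - 25*U)
z = √1741745 (z = √(1725247 + (612*27 + (-2 + 24² - 25*24))) = √(1725247 + (16524 + (-2 + 576 - 600))) = √(1725247 + (16524 - 26)) = √(1725247 + 16498) = √1741745 ≈ 1319.8)
-4919240 - z = -4919240 - √1741745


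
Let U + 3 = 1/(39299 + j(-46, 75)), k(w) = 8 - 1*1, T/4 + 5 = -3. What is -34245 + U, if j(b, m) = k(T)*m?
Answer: -1363892351/39824 ≈ -34248.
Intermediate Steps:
T = -32 (T = -20 + 4*(-3) = -20 - 12 = -32)
k(w) = 7 (k(w) = 8 - 1 = 7)
j(b, m) = 7*m
U = -119471/39824 (U = -3 + 1/(39299 + 7*75) = -3 + 1/(39299 + 525) = -3 + 1/39824 = -119471/39824 ≈ -3.0000)
-34245 + U = -34245 - 119471/39824 = -1363892351/39824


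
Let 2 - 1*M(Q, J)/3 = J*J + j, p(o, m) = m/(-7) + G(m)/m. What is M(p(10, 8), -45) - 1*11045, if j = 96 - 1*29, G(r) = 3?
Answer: -17315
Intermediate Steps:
j = 67 (j = 96 - 29 = 67)
p(o, m) = 3/m - m/7 (p(o, m) = m/(-7) + 3/m = m*(-1/7) + 3/m = -m/7 + 3/m = 3/m - m/7)
M(Q, J) = -195 - 3*J**2 (M(Q, J) = 6 - 3*(J*J + 67) = 6 - 3*(J**2 + 67) = 6 - 3*(67 + J**2) = 6 + (-201 - 3*J**2) = -195 - 3*J**2)
M(p(10, 8), -45) - 1*11045 = (-195 - 3*(-45)**2) - 1*11045 = (-195 - 3*2025) - 11045 = (-195 - 6075) - 11045 = -6270 - 11045 = -17315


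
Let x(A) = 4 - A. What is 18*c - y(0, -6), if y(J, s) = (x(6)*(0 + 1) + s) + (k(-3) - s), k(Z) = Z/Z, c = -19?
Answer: -341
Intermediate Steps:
k(Z) = 1
y(J, s) = -1 (y(J, s) = ((4 - 1*6)*(0 + 1) + s) + (1 - s) = ((4 - 6)*1 + s) + (1 - s) = (-2*1 + s) + (1 - s) = (-2 + s) + (1 - s) = -1)
18*c - y(0, -6) = 18*(-19) - 1*(-1) = -342 + 1 = -341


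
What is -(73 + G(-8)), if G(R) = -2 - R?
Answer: -79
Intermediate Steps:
-(73 + G(-8)) = -(73 + (-2 - 1*(-8))) = -(73 + (-2 + 8)) = -(73 + 6) = -1*79 = -79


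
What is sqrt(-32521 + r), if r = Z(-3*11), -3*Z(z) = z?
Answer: I*sqrt(32510) ≈ 180.31*I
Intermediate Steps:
Z(z) = -z/3
r = 11 (r = -(-1)*11 = -1/3*(-33) = 11)
sqrt(-32521 + r) = sqrt(-32521 + 11) = sqrt(-32510) = I*sqrt(32510)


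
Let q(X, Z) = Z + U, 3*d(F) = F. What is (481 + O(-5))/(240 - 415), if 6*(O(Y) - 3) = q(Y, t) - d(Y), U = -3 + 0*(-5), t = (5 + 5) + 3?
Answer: -8747/3150 ≈ -2.7768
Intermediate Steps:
t = 13 (t = 10 + 3 = 13)
d(F) = F/3
U = -3 (U = -3 + 0 = -3)
q(X, Z) = -3 + Z (q(X, Z) = Z - 3 = -3 + Z)
O(Y) = 14/3 - Y/18 (O(Y) = 3 + ((-3 + 13) - Y/3)/6 = 3 + (10 - Y/3)/6 = 3 + (5/3 - Y/18) = 14/3 - Y/18)
(481 + O(-5))/(240 - 415) = (481 + (14/3 - 1/18*(-5)))/(240 - 415) = (481 + (14/3 + 5/18))/(-175) = (481 + 89/18)*(-1/175) = (8747/18)*(-1/175) = -8747/3150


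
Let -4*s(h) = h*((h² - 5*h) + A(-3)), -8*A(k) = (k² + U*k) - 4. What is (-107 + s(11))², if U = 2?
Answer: 85433049/1024 ≈ 83431.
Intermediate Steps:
A(k) = ½ - k/4 - k²/8 (A(k) = -((k² + 2*k) - 4)/8 = -(-4 + k² + 2*k)/8 = ½ - k/4 - k²/8)
s(h) = -h*(⅛ + h² - 5*h)/4 (s(h) = -h*((h² - 5*h) + (½ - ¼*(-3) - ⅛*(-3)²))/4 = -h*((h² - 5*h) + (½ + ¾ - ⅛*9))/4 = -h*((h² - 5*h) + (½ + ¾ - 9/8))/4 = -h*((h² - 5*h) + ⅛)/4 = -h*(⅛ + h² - 5*h)/4)
(-107 + s(11))² = (-107 + (1/32)*11*(-1 - 8*11² + 40*11))² = (-107 + (1/32)*11*(-1 - 8*121 + 440))² = (-107 + (1/32)*11*(-1 - 968 + 440))² = (-107 + (1/32)*11*(-529))² = (-107 - 5819/32)² = (-9243/32)² = 85433049/1024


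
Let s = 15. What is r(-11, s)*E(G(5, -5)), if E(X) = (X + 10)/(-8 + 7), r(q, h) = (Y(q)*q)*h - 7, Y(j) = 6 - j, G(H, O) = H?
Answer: 42180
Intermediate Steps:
r(q, h) = -7 + h*q*(6 - q) (r(q, h) = ((6 - q)*q)*h - 7 = (q*(6 - q))*h - 7 = h*q*(6 - q) - 7 = -7 + h*q*(6 - q))
E(X) = -10 - X (E(X) = (10 + X)/(-1) = (10 + X)*(-1) = -10 - X)
r(-11, s)*E(G(5, -5)) = (-7 - 1*15*(-11)*(-6 - 11))*(-10 - 1*5) = (-7 - 1*15*(-11)*(-17))*(-10 - 5) = (-7 - 2805)*(-15) = -2812*(-15) = 42180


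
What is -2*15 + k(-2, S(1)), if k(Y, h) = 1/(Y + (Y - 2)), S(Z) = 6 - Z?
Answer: -181/6 ≈ -30.167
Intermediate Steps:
k(Y, h) = 1/(-2 + 2*Y) (k(Y, h) = 1/(Y + (-2 + Y)) = 1/(-2 + 2*Y))
-2*15 + k(-2, S(1)) = -2*15 + 1/(2*(-1 - 2)) = -30 + (½)/(-3) = -30 + (½)*(-⅓) = -30 - ⅙ = -181/6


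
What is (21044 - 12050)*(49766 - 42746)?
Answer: 63137880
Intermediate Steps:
(21044 - 12050)*(49766 - 42746) = 8994*7020 = 63137880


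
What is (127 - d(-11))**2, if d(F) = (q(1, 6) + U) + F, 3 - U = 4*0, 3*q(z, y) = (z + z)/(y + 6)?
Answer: 5900041/324 ≈ 18210.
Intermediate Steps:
q(z, y) = 2*z/(3*(6 + y)) (q(z, y) = ((z + z)/(y + 6))/3 = ((2*z)/(6 + y))/3 = (2*z/(6 + y))/3 = 2*z/(3*(6 + y)))
U = 3 (U = 3 - 4*0 = 3 - 1*0 = 3 + 0 = 3)
d(F) = 55/18 + F (d(F) = ((2/3)*1/(6 + 6) + 3) + F = ((2/3)*1/12 + 3) + F = ((2/3)*1*(1/12) + 3) + F = (1/18 + 3) + F = 55/18 + F)
(127 - d(-11))**2 = (127 - (55/18 - 11))**2 = (127 - 1*(-143/18))**2 = (127 + 143/18)**2 = (2429/18)**2 = 5900041/324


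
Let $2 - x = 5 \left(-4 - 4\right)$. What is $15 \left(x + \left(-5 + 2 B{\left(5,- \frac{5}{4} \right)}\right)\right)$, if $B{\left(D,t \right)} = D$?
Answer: $705$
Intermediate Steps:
$x = 42$ ($x = 2 - 5 \left(-4 - 4\right) = 2 - 5 \left(-8\right) = 2 - -40 = 2 + 40 = 42$)
$15 \left(x + \left(-5 + 2 B{\left(5,- \frac{5}{4} \right)}\right)\right) = 15 \left(42 + \left(-5 + 2 \cdot 5\right)\right) = 15 \left(42 + \left(-5 + 10\right)\right) = 15 \left(42 + 5\right) = 15 \cdot 47 = 705$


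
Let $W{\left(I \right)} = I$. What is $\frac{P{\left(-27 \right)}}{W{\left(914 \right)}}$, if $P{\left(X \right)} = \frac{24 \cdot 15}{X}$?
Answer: $- \frac{20}{1371} \approx -0.014588$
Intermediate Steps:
$P{\left(X \right)} = \frac{360}{X}$
$\frac{P{\left(-27 \right)}}{W{\left(914 \right)}} = \frac{360 \frac{1}{-27}}{914} = 360 \left(- \frac{1}{27}\right) \frac{1}{914} = \left(- \frac{40}{3}\right) \frac{1}{914} = - \frac{20}{1371}$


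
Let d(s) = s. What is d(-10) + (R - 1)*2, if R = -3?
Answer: -18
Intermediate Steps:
d(-10) + (R - 1)*2 = -10 + (-3 - 1)*2 = -10 - 4*2 = -10 - 8 = -18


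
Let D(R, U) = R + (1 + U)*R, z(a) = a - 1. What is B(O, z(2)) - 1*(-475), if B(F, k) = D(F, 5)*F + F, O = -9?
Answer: 1033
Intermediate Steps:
z(a) = -1 + a
D(R, U) = R + R*(1 + U)
B(F, k) = F + 7*F² (B(F, k) = (F*(2 + 5))*F + F = (F*7)*F + F = (7*F)*F + F = 7*F² + F = F + 7*F²)
B(O, z(2)) - 1*(-475) = -9*(1 + 7*(-9)) - 1*(-475) = -9*(1 - 63) + 475 = -9*(-62) + 475 = 558 + 475 = 1033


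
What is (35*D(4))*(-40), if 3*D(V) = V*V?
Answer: -22400/3 ≈ -7466.7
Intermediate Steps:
D(V) = V**2/3 (D(V) = (V*V)/3 = V**2/3)
(35*D(4))*(-40) = (35*((1/3)*4**2))*(-40) = (35*((1/3)*16))*(-40) = (35*(16/3))*(-40) = (560/3)*(-40) = -22400/3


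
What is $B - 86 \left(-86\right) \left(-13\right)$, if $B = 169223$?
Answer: $73075$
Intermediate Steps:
$B - 86 \left(-86\right) \left(-13\right) = 169223 - 86 \left(-86\right) \left(-13\right) = 169223 - \left(-7396\right) \left(-13\right) = 169223 - 96148 = 73075$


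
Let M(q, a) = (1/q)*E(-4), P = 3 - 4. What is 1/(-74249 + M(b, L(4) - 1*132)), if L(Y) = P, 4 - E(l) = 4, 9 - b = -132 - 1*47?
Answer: -1/74249 ≈ -1.3468e-5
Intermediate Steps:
b = 188 (b = 9 - (-132 - 1*47) = 9 - (-132 - 47) = 9 - 1*(-179) = 9 + 179 = 188)
E(l) = 0 (E(l) = 4 - 1*4 = 4 - 4 = 0)
P = -1
L(Y) = -1
M(q, a) = 0 (M(q, a) = (1/q)*0 = 0/q = 0)
1/(-74249 + M(b, L(4) - 1*132)) = 1/(-74249 + 0) = 1/(-74249) = -1/74249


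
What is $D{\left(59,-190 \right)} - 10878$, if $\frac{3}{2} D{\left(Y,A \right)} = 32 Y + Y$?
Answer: $-9580$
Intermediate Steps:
$D{\left(Y,A \right)} = 22 Y$ ($D{\left(Y,A \right)} = \frac{2 \left(32 Y + Y\right)}{3} = \frac{2 \cdot 33 Y}{3} = 22 Y$)
$D{\left(59,-190 \right)} - 10878 = 22 \cdot 59 - 10878 = 1298 - 10878 = -9580$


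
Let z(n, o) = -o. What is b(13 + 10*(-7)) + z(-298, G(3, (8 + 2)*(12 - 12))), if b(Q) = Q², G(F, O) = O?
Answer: 3249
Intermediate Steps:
b(13 + 10*(-7)) + z(-298, G(3, (8 + 2)*(12 - 12))) = (13 + 10*(-7))² - (8 + 2)*(12 - 12) = (13 - 70)² - 10*0 = (-57)² - 1*0 = 3249 + 0 = 3249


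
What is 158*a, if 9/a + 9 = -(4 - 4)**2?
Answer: -158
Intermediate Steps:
a = -1 (a = 9/(-9 - (4 - 4)**2) = 9/(-9 - 1*0**2) = 9/(-9 - 1*0) = 9/(-9 + 0) = 9/(-9) = 9*(-1/9) = -1)
158*a = 158*(-1) = -158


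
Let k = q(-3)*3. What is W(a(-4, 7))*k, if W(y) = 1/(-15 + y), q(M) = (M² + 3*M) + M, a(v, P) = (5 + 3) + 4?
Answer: 3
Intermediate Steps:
a(v, P) = 12 (a(v, P) = 8 + 4 = 12)
q(M) = M² + 4*M
k = -9 (k = -3*(4 - 3)*3 = -3*1*3 = -3*3 = -9)
W(a(-4, 7))*k = -9/(-15 + 12) = -9/(-3) = -⅓*(-9) = 3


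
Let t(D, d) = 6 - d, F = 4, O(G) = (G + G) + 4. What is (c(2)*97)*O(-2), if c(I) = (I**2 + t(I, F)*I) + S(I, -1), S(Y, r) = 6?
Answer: 0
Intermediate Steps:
O(G) = 4 + 2*G (O(G) = 2*G + 4 = 4 + 2*G)
c(I) = 6 + I**2 + 2*I (c(I) = (I**2 + (6 - 1*4)*I) + 6 = (I**2 + (6 - 4)*I) + 6 = (I**2 + 2*I) + 6 = 6 + I**2 + 2*I)
(c(2)*97)*O(-2) = ((6 + 2**2 + 2*2)*97)*(4 + 2*(-2)) = ((6 + 4 + 4)*97)*(4 - 4) = (14*97)*0 = 1358*0 = 0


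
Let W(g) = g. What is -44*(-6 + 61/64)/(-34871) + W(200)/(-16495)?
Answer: -34038787/1840630864 ≈ -0.018493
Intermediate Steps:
-44*(-6 + 61/64)/(-34871) + W(200)/(-16495) = -44*(-6 + 61/64)/(-34871) + 200/(-16495) = -44*(-6 + 61*(1/64))*(-1/34871) + 200*(-1/16495) = -44*(-6 + 61/64)*(-1/34871) - 40/3299 = -44*(-323/64)*(-1/34871) - 40/3299 = (3553/16)*(-1/34871) - 40/3299 = -3553/557936 - 40/3299 = -34038787/1840630864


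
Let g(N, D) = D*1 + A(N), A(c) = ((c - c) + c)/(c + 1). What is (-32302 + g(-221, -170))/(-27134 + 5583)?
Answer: 7143619/4741220 ≈ 1.5067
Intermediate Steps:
A(c) = c/(1 + c) (A(c) = (0 + c)/(1 + c) = c/(1 + c))
g(N, D) = D + N/(1 + N) (g(N, D) = D*1 + N/(1 + N) = D + N/(1 + N))
(-32302 + g(-221, -170))/(-27134 + 5583) = (-32302 + (-221 - 170*(1 - 221))/(1 - 221))/(-27134 + 5583) = (-32302 + (-221 - 170*(-220))/(-220))/(-21551) = (-32302 - (-221 + 37400)/220)*(-1/21551) = (-32302 - 1/220*37179)*(-1/21551) = (-32302 - 37179/220)*(-1/21551) = -7143619/220*(-1/21551) = 7143619/4741220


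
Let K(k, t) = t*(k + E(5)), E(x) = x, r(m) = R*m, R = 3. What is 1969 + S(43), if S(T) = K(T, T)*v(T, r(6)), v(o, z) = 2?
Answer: 6097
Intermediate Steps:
r(m) = 3*m
K(k, t) = t*(5 + k) (K(k, t) = t*(k + 5) = t*(5 + k))
S(T) = 2*T*(5 + T) (S(T) = (T*(5 + T))*2 = 2*T*(5 + T))
1969 + S(43) = 1969 + 2*43*(5 + 43) = 1969 + 2*43*48 = 1969 + 4128 = 6097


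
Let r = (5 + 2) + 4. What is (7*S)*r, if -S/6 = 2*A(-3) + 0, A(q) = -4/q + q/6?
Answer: -770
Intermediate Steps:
A(q) = -4/q + q/6 (A(q) = -4/q + q*(⅙) = -4/q + q/6)
r = 11 (r = 7 + 4 = 11)
S = -10 (S = -6*(2*(-4/(-3) + (⅙)*(-3)) + 0) = -6*(2*(-4*(-⅓) - ½) + 0) = -6*(2*(4/3 - ½) + 0) = -6*(2*(⅚) + 0) = -6*(5/3 + 0) = -6*5/3 = -10)
(7*S)*r = (7*(-10))*11 = -70*11 = -770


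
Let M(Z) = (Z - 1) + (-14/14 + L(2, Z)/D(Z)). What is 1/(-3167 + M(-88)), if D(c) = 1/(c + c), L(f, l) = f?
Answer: -1/3609 ≈ -0.00027709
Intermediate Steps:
D(c) = 1/(2*c)
M(Z) = -2 + 5*Z (M(Z) = (Z - 1) + (-14/14 + 2/((1/(2*Z)))) = (-1 + Z) + (-14*1/14 + 2*(2*Z)) = (-1 + Z) + (-1 + 4*Z) = -2 + 5*Z)
1/(-3167 + M(-88)) = 1/(-3167 + (-2 + 5*(-88))) = 1/(-3167 + (-2 - 440)) = 1/(-3167 - 442) = 1/(-3609) = -1/3609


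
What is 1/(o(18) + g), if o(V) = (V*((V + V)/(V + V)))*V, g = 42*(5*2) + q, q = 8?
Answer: 1/752 ≈ 0.0013298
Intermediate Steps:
g = 428 (g = 42*(5*2) + 8 = 42*10 + 8 = 420 + 8 = 428)
o(V) = V**2 (o(V) = (V*((2*V)/((2*V))))*V = (V*((2*V)*(1/(2*V))))*V = (V*1)*V = V*V = V**2)
1/(o(18) + g) = 1/(18**2 + 428) = 1/(324 + 428) = 1/752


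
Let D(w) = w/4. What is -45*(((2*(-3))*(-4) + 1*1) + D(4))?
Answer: -1170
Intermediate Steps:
D(w) = w/4 (D(w) = w*(¼) = w/4)
-45*(((2*(-3))*(-4) + 1*1) + D(4)) = -45*(((2*(-3))*(-4) + 1*1) + (¼)*4) = -45*((-6*(-4) + 1) + 1) = -45*((24 + 1) + 1) = -45*(25 + 1) = -45*26 = -1170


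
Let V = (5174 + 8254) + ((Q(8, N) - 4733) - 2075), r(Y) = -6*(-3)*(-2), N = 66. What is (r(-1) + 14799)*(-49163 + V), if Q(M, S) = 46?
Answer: -627383211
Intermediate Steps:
r(Y) = -36 (r(Y) = 18*(-2) = -36)
V = 6666 (V = (5174 + 8254) + ((46 - 4733) - 2075) = 13428 + (-4687 - 2075) = 13428 - 6762 = 6666)
(r(-1) + 14799)*(-49163 + V) = (-36 + 14799)*(-49163 + 6666) = 14763*(-42497) = -627383211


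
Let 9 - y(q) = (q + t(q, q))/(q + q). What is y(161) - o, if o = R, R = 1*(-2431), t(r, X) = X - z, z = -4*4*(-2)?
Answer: 392695/161 ≈ 2439.1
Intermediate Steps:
z = 32 (z = -16*(-2) = 32)
t(r, X) = -32 + X (t(r, X) = X - 1*32 = X - 32 = -32 + X)
R = -2431
y(q) = 9 - (-32 + 2*q)/(2*q) (y(q) = 9 - (q + (-32 + q))/(q + q) = 9 - (-32 + 2*q)/(2*q))
o = -2431
y(161) - o = (8 + 16/161) - 1*(-2431) = (8 + 16*(1/161)) + 2431 = (8 + 16/161) + 2431 = 1304/161 + 2431 = 392695/161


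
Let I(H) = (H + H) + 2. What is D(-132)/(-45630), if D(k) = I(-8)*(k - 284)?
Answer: -224/1755 ≈ -0.12764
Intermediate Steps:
I(H) = 2 + 2*H (I(H) = 2*H + 2 = 2 + 2*H)
D(k) = 3976 - 14*k (D(k) = (2 + 2*(-8))*(k - 284) = (2 - 16)*(-284 + k) = -14*(-284 + k) = 3976 - 14*k)
D(-132)/(-45630) = (3976 - 14*(-132))/(-45630) = (3976 + 1848)*(-1/45630) = 5824*(-1/45630) = -224/1755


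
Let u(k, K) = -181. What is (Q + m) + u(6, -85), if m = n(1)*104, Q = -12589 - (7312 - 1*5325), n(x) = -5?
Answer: -15277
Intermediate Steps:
Q = -14576 (Q = -12589 - (7312 - 5325) = -12589 - 1*1987 = -12589 - 1987 = -14576)
m = -520 (m = -5*104 = -520)
(Q + m) + u(6, -85) = (-14576 - 520) - 181 = -15096 - 181 = -15277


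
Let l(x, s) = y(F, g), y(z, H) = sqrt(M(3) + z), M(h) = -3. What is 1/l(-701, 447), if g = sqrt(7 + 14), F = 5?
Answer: sqrt(2)/2 ≈ 0.70711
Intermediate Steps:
g = sqrt(21) ≈ 4.5826
y(z, H) = sqrt(-3 + z)
l(x, s) = sqrt(2) (l(x, s) = sqrt(-3 + 5) = sqrt(2))
1/l(-701, 447) = 1/(sqrt(2)) = sqrt(2)/2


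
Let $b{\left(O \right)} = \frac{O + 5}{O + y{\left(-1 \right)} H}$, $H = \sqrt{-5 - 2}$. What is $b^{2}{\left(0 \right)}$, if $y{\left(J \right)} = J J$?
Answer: $- \frac{25}{7} \approx -3.5714$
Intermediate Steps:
$H = i \sqrt{7}$ ($H = \sqrt{-7} = i \sqrt{7} \approx 2.6458 i$)
$y{\left(J \right)} = J^{2}$
$b{\left(O \right)} = \frac{5 + O}{O + i \sqrt{7}}$ ($b{\left(O \right)} = \frac{O + 5}{O + \left(-1\right)^{2} i \sqrt{7}} = \frac{5 + O}{O + 1 i \sqrt{7}} = \frac{5 + O}{O + i \sqrt{7}}$)
$b^{2}{\left(0 \right)} = \left(\frac{5 + 0}{0 + i \sqrt{7}}\right)^{2} = \left(\frac{1}{i \sqrt{7}} \cdot 5\right)^{2} = \left(- \frac{i \sqrt{7}}{7} \cdot 5\right)^{2} = \left(- \frac{5 i \sqrt{7}}{7}\right)^{2} = - \frac{25}{7}$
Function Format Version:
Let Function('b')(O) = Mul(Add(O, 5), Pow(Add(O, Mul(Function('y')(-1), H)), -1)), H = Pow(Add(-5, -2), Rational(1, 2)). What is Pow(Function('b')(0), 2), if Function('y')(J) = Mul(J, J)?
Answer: Rational(-25, 7) ≈ -3.5714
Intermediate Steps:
H = Mul(I, Pow(7, Rational(1, 2))) (H = Pow(-7, Rational(1, 2)) = Mul(I, Pow(7, Rational(1, 2))) ≈ Mul(2.6458, I))
Function('y')(J) = Pow(J, 2)
Function('b')(O) = Mul(Pow(Add(O, Mul(I, Pow(7, Rational(1, 2)))), -1), Add(5, O)) (Function('b')(O) = Mul(Add(O, 5), Pow(Add(O, Mul(Pow(-1, 2), Mul(I, Pow(7, Rational(1, 2))))), -1)) = Mul(Add(5, O), Pow(Add(O, Mul(1, Mul(I, Pow(7, Rational(1, 2))))), -1)) = Mul(Add(5, O), Pow(Add(O, Mul(I, Pow(7, Rational(1, 2)))), -1)) = Mul(Pow(Add(O, Mul(I, Pow(7, Rational(1, 2)))), -1), Add(5, O)))
Pow(Function('b')(0), 2) = Pow(Mul(Pow(Add(0, Mul(I, Pow(7, Rational(1, 2)))), -1), Add(5, 0)), 2) = Pow(Mul(Pow(Mul(I, Pow(7, Rational(1, 2))), -1), 5), 2) = Pow(Mul(Mul(Rational(-1, 7), I, Pow(7, Rational(1, 2))), 5), 2) = Pow(Mul(Rational(-5, 7), I, Pow(7, Rational(1, 2))), 2) = Rational(-25, 7)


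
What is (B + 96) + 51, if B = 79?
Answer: 226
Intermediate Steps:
(B + 96) + 51 = (79 + 96) + 51 = 175 + 51 = 226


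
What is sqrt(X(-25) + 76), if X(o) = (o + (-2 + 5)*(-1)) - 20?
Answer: 2*sqrt(7) ≈ 5.2915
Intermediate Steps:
X(o) = -23 + o (X(o) = (o + 3*(-1)) - 20 = (o - 3) - 20 = (-3 + o) - 20 = -23 + o)
sqrt(X(-25) + 76) = sqrt((-23 - 25) + 76) = sqrt(-48 + 76) = sqrt(28) = 2*sqrt(7)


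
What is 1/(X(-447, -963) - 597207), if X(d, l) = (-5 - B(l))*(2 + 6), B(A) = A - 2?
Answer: -1/589527 ≈ -1.6963e-6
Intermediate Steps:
B(A) = -2 + A
X(d, l) = -24 - 8*l (X(d, l) = (-5 - (-2 + l))*(2 + 6) = (-5 + (2 - l))*8 = (-3 - l)*8 = -24 - 8*l)
1/(X(-447, -963) - 597207) = 1/((-24 - 8*(-963)) - 597207) = 1/((-24 + 7704) - 597207) = 1/(7680 - 597207) = 1/(-589527) = -1/589527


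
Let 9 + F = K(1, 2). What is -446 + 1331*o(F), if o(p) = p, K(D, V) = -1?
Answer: -13756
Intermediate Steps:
F = -10 (F = -9 - 1 = -10)
-446 + 1331*o(F) = -446 + 1331*(-10) = -446 - 13310 = -13756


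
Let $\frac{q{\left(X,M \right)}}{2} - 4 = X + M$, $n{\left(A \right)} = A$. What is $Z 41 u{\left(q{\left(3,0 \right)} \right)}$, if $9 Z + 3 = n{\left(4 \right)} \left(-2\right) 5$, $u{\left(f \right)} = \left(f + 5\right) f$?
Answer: $- \frac{468958}{9} \approx -52106.0$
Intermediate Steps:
$q{\left(X,M \right)} = 8 + 2 M + 2 X$ ($q{\left(X,M \right)} = 8 + 2 \left(X + M\right) = 8 + 2 \left(M + X\right) = 8 + \left(2 M + 2 X\right) = 8 + 2 M + 2 X$)
$u{\left(f \right)} = f \left(5 + f\right)$ ($u{\left(f \right)} = \left(5 + f\right) f = f \left(5 + f\right)$)
$Z = - \frac{43}{9}$ ($Z = - \frac{1}{3} + \frac{4 \left(-2\right) 5}{9} = - \frac{1}{3} + \frac{\left(-8\right) 5}{9} = - \frac{1}{3} + \frac{1}{9} \left(-40\right) = - \frac{1}{3} - \frac{40}{9} = - \frac{43}{9} \approx -4.7778$)
$Z 41 u{\left(q{\left(3,0 \right)} \right)} = \left(- \frac{43}{9}\right) 41 \left(8 + 2 \cdot 0 + 2 \cdot 3\right) \left(5 + \left(8 + 2 \cdot 0 + 2 \cdot 3\right)\right) = - \frac{1763 \left(8 + 0 + 6\right) \left(5 + \left(8 + 0 + 6\right)\right)}{9} = - \frac{1763 \cdot 14 \left(5 + 14\right)}{9} = - \frac{1763 \cdot 14 \cdot 19}{9} = \left(- \frac{1763}{9}\right) 266 = - \frac{468958}{9}$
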